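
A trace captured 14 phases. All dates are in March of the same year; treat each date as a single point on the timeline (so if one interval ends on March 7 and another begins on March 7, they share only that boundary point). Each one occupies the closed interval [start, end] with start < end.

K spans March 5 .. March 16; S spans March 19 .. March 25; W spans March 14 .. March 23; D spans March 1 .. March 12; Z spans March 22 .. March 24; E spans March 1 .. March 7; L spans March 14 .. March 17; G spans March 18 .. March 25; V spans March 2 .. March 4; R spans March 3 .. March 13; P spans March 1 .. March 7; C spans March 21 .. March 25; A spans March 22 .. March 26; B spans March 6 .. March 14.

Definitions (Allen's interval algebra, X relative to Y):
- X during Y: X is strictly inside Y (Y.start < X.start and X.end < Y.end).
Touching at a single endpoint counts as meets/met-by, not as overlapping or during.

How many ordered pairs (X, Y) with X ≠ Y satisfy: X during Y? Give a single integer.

Checking all 182 ordered pairs for relation 'during'; matching pairs in alphabetical order:
(B, K): B during K ✓
(V, D): V during D ✓
(V, E): V during E ✓
(V, P): V during P ✓
(Z, C): Z during C ✓
(Z, G): Z during G ✓
(Z, S): Z during S ✓
Count: 7.

7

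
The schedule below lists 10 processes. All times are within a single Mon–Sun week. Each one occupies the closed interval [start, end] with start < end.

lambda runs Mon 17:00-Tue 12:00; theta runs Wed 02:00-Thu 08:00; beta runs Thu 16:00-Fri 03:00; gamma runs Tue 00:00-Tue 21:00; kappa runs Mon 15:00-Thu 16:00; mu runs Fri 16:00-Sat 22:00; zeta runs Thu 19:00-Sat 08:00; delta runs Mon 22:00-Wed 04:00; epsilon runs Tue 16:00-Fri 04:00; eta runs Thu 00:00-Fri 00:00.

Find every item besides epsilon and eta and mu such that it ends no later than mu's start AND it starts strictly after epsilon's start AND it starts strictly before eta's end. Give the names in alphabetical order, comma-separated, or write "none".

beta, theta

Conditions: its end is no later than mu's start (X.end <= Fri 16:00) AND its start is strictly after epsilon's start (X.start > Tue 16:00) AND its start is strictly before eta's end (X.start < Fri 00:00).
beta: end Fri 03:00 <= Fri 16:00? ✓; start Thu 16:00 > Tue 16:00? ✓; start Thu 16:00 < Fri 00:00? ✓ → yes.
delta: end Wed 04:00 <= Fri 16:00? ✓; start Mon 22:00 > Tue 16:00? ✗; start Mon 22:00 < Fri 00:00? ✓ → no.
gamma: end Tue 21:00 <= Fri 16:00? ✓; start Tue 00:00 > Tue 16:00? ✗; start Tue 00:00 < Fri 00:00? ✓ → no.
kappa: end Thu 16:00 <= Fri 16:00? ✓; start Mon 15:00 > Tue 16:00? ✗; start Mon 15:00 < Fri 00:00? ✓ → no.
lambda: end Tue 12:00 <= Fri 16:00? ✓; start Mon 17:00 > Tue 16:00? ✗; start Mon 17:00 < Fri 00:00? ✓ → no.
theta: end Thu 08:00 <= Fri 16:00? ✓; start Wed 02:00 > Tue 16:00? ✓; start Wed 02:00 < Fri 00:00? ✓ → yes.
zeta: end Sat 08:00 <= Fri 16:00? ✗; start Thu 19:00 > Tue 16:00? ✓; start Thu 19:00 < Fri 00:00? ✓ → no.
Result: beta, theta.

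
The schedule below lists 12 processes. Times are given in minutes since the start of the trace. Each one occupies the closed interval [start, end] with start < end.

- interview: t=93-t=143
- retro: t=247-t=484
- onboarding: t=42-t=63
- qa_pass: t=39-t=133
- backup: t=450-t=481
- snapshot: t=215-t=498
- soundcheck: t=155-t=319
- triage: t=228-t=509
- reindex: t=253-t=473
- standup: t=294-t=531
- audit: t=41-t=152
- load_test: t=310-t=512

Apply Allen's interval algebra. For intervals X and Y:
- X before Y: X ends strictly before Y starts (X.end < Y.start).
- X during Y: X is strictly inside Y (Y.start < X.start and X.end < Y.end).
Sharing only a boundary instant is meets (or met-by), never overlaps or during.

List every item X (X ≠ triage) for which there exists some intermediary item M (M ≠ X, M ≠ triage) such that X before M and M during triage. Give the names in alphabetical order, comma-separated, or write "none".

audit, interview, onboarding, qa_pass, soundcheck

Target triage = [t=228, t=509].
Intermediaries M with M during triage: backup, reindex, retro.
Via backup — items with X before backup: audit, interview, onboarding, qa_pass, soundcheck.
Via reindex — items with X before reindex: audit, interview, onboarding, qa_pass.
Via retro — items with X before retro: audit, interview, onboarding, qa_pass.
Union: audit, interview, onboarding, qa_pass, soundcheck.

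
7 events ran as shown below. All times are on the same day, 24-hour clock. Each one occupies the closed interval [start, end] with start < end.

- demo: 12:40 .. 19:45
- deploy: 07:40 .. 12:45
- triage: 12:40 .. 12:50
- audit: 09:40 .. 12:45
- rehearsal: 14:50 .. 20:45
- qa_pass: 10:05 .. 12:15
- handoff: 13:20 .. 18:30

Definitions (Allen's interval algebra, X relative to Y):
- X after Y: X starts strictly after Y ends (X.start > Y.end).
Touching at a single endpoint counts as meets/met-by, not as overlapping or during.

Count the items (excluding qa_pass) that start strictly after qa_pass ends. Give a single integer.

4

Target qa_pass = [10:05, 12:15].
audit [09:40, 12:45] → contains → no.
demo [12:40, 19:45] → after → counts.
deploy [07:40, 12:45] → contains → no.
handoff [13:20, 18:30] → after → counts.
rehearsal [14:50, 20:45] → after → counts.
triage [12:40, 12:50] → after → counts.
Total: 4.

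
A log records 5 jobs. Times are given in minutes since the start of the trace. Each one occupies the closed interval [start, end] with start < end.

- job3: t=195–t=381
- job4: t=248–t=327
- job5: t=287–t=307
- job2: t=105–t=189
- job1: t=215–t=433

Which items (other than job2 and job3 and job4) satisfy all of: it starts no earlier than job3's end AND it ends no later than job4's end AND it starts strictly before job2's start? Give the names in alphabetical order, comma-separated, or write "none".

none

Conditions: its start is no earlier than job3's end (X.start >= t=381) AND its end is no later than job4's end (X.end <= t=327) AND its start is strictly before job2's start (X.start < t=105).
job1: start t=215 >= t=381? ✗; end t=433 <= t=327? ✗; start t=215 < t=105? ✗ → no.
job5: start t=287 >= t=381? ✗; end t=307 <= t=327? ✓; start t=287 < t=105? ✗ → no.
Result: none.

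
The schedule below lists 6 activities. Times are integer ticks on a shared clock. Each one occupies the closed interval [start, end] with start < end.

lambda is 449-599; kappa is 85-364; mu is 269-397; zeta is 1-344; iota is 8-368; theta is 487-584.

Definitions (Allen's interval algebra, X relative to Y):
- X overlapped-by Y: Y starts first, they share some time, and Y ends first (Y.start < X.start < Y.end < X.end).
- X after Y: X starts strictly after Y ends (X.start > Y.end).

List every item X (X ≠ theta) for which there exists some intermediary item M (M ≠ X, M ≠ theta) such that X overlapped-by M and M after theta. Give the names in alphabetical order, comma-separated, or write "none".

none

Target theta = [487, 584].
Intermediaries M with M after theta: none.
Union: none.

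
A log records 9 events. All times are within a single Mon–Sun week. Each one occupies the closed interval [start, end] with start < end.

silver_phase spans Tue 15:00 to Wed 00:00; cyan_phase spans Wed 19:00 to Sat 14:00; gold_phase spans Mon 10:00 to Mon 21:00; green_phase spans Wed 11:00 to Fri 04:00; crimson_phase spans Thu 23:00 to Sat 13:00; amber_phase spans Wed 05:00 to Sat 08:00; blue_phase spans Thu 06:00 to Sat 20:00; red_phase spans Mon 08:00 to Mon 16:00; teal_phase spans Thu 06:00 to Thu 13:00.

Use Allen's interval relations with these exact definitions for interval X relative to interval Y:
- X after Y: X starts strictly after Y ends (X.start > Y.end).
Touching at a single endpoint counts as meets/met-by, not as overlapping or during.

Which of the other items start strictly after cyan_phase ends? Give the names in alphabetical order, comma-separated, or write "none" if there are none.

Target cyan_phase = [Wed 19:00, Sat 14:00].
amber_phase [Wed 05:00, Sat 08:00] → overlaps → no.
blue_phase [Thu 06:00, Sat 20:00] → overlapped-by → no.
crimson_phase [Thu 23:00, Sat 13:00] → during → no.
gold_phase [Mon 10:00, Mon 21:00] → before → no.
green_phase [Wed 11:00, Fri 04:00] → overlaps → no.
red_phase [Mon 08:00, Mon 16:00] → before → no.
silver_phase [Tue 15:00, Wed 00:00] → before → no.
teal_phase [Thu 06:00, Thu 13:00] → during → no.
Result: none.

none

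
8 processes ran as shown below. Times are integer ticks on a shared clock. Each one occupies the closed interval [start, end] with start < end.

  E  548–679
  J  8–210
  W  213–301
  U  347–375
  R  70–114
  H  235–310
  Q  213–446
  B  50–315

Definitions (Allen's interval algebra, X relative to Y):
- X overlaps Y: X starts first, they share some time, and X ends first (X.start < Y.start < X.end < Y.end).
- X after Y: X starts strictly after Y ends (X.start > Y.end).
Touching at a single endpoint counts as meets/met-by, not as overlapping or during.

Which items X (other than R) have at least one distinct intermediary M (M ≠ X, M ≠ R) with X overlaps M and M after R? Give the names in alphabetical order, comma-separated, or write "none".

Target R = [70, 114].
Intermediaries M with M after R: E, H, Q, U, W.
Via E — items with X overlaps E: none.
Via H — items with X overlaps H: W.
Via Q — items with X overlaps Q: B.
Via U — items with X overlaps U: none.
Via W — items with X overlaps W: none.
Union: B, W.

B, W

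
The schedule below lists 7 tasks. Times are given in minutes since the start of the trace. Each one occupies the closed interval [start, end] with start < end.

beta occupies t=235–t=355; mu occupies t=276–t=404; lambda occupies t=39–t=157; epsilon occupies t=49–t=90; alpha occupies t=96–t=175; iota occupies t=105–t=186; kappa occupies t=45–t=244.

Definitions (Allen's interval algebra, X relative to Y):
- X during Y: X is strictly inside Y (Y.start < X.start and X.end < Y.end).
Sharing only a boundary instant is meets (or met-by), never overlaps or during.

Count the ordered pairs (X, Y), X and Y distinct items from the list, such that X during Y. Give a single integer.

4

Checking all 42 ordered pairs for relation 'during'; matching pairs in alphabetical order:
(alpha, kappa): alpha during kappa ✓
(epsilon, kappa): epsilon during kappa ✓
(epsilon, lambda): epsilon during lambda ✓
(iota, kappa): iota during kappa ✓
Count: 4.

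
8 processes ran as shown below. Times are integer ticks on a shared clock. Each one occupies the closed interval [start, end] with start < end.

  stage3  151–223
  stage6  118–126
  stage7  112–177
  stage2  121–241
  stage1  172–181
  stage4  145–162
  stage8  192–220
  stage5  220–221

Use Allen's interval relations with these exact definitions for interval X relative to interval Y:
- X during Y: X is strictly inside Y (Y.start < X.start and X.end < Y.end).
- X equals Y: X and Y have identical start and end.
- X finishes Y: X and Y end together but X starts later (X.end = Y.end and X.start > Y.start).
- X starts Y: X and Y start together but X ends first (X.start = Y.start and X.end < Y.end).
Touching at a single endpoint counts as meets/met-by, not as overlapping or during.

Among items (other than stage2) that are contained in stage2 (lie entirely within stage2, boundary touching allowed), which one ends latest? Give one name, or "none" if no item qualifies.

Target stage2 = [121, 241].
stage1 [172, 181] → during → candidate.
stage3 [151, 223] → during → candidate.
stage4 [145, 162] → during → candidate.
stage5 [220, 221] → during → candidate.
stage6 [118, 126] → overlaps → excluded.
stage7 [112, 177] → overlaps → excluded.
stage8 [192, 220] → during → candidate.
Among candidates, latest end is 223 → stage3.

stage3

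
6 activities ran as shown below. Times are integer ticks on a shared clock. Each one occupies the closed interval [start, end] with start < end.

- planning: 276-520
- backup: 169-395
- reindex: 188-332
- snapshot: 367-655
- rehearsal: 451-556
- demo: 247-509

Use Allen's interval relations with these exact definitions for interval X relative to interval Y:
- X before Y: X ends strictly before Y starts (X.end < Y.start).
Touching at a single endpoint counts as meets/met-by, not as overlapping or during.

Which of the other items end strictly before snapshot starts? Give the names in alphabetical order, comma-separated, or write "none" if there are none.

reindex

Target snapshot = [367, 655].
backup [169, 395] → overlaps → no.
demo [247, 509] → overlaps → no.
planning [276, 520] → overlaps → no.
rehearsal [451, 556] → during → no.
reindex [188, 332] → before → yes.
Result: reindex.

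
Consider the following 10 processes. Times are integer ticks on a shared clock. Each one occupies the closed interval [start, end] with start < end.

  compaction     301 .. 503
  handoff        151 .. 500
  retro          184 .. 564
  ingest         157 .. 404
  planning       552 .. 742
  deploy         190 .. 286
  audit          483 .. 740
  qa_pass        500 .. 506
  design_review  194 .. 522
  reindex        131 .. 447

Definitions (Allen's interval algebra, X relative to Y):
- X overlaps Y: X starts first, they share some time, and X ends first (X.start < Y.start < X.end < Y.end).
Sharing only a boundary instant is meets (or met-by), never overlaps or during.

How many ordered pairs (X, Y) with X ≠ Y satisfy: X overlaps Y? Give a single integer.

Checking all 90 ordered pairs for relation 'overlaps'; matching pairs in alphabetical order:
(audit, planning): audit overlaps planning ✓
(compaction, audit): compaction overlaps audit ✓
(compaction, qa_pass): compaction overlaps qa_pass ✓
(deploy, design_review): deploy overlaps design_review ✓
(design_review, audit): design_review overlaps audit ✓
(handoff, audit): handoff overlaps audit ✓
(handoff, compaction): handoff overlaps compaction ✓
(handoff, design_review): handoff overlaps design_review ✓
(handoff, retro): handoff overlaps retro ✓
(ingest, compaction): ingest overlaps compaction ✓
(ingest, design_review): ingest overlaps design_review ✓
(ingest, retro): ingest overlaps retro ✓
(reindex, compaction): reindex overlaps compaction ✓
(reindex, design_review): reindex overlaps design_review ✓
(reindex, handoff): reindex overlaps handoff ✓
(reindex, retro): reindex overlaps retro ✓
(retro, audit): retro overlaps audit ✓
(retro, planning): retro overlaps planning ✓
Count: 18.

18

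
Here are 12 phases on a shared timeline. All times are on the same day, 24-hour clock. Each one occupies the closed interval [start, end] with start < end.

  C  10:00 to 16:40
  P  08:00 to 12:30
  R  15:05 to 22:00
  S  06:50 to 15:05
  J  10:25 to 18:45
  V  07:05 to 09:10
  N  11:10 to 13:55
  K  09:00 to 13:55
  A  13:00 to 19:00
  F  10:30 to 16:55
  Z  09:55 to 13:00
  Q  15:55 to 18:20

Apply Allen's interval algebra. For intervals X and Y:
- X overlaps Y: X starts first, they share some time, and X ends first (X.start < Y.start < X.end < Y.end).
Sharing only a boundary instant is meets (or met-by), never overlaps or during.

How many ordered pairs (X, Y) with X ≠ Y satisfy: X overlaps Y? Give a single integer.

Checking all 132 ordered pairs for relation 'overlaps'; matching pairs in alphabetical order:
(A, R): A overlaps R ✓
(C, A): C overlaps A ✓
(C, F): C overlaps F ✓
(C, J): C overlaps J ✓
(C, Q): C overlaps Q ✓
(C, R): C overlaps R ✓
(F, A): F overlaps A ✓
(F, Q): F overlaps Q ✓
(F, R): F overlaps R ✓
(J, A): J overlaps A ✓
(J, R): J overlaps R ✓
(K, A): K overlaps A ✓
(K, C): K overlaps C ✓
(K, F): K overlaps F ✓
(K, J): K overlaps J ✓
(N, A): N overlaps A ✓
(P, C): P overlaps C ✓
(P, F): P overlaps F ✓
(P, J): P overlaps J ✓
(P, K): P overlaps K ✓
(P, N): P overlaps N ✓
(P, Z): P overlaps Z ✓
(S, A): S overlaps A ✓
(S, C): S overlaps C ✓
... plus 8 further pairs not listed.
Count: 32.

32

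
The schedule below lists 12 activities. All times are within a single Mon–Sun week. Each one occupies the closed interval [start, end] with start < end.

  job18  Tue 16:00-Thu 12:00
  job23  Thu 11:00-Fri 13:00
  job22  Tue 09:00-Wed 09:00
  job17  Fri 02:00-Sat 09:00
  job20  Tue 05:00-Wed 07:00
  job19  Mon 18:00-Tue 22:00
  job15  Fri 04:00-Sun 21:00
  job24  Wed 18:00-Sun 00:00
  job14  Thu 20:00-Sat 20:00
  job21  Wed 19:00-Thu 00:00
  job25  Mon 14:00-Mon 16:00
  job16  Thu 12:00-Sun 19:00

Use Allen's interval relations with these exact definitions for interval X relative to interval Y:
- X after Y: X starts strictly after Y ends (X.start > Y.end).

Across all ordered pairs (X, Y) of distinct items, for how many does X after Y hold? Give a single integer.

Checking all 132 ordered pairs for relation 'after'; matching pairs in alphabetical order:
(job14, job18): job14 after job18 ✓
(job14, job19): job14 after job19 ✓
(job14, job20): job14 after job20 ✓
(job14, job21): job14 after job21 ✓
(job14, job22): job14 after job22 ✓
(job14, job25): job14 after job25 ✓
(job15, job18): job15 after job18 ✓
(job15, job19): job15 after job19 ✓
(job15, job20): job15 after job20 ✓
(job15, job21): job15 after job21 ✓
(job15, job22): job15 after job22 ✓
(job15, job25): job15 after job25 ✓
(job16, job19): job16 after job19 ✓
(job16, job20): job16 after job20 ✓
(job16, job21): job16 after job21 ✓
(job16, job22): job16 after job22 ✓
(job16, job25): job16 after job25 ✓
(job17, job18): job17 after job18 ✓
(job17, job19): job17 after job19 ✓
(job17, job20): job17 after job20 ✓
(job17, job21): job17 after job21 ✓
(job17, job22): job17 after job22 ✓
(job17, job25): job17 after job25 ✓
(job18, job25): job18 after job25 ✓
... plus 16 further pairs not listed.
Count: 40.

40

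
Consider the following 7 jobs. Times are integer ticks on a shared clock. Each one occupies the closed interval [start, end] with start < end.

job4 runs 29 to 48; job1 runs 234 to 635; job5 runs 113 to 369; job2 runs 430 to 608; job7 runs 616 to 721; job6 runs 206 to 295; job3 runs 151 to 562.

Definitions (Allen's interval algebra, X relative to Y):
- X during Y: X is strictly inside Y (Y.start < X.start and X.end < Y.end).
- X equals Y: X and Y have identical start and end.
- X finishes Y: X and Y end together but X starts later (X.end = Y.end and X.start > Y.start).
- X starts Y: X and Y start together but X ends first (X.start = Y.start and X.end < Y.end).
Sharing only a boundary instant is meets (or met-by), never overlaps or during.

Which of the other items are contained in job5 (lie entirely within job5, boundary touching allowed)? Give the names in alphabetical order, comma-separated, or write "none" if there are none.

job6

Target job5 = [113, 369].
job1 [234, 635] → overlapped-by → no.
job2 [430, 608] → after → no.
job3 [151, 562] → overlapped-by → no.
job4 [29, 48] → before → no.
job6 [206, 295] → during → yes.
job7 [616, 721] → after → no.
Result: job6.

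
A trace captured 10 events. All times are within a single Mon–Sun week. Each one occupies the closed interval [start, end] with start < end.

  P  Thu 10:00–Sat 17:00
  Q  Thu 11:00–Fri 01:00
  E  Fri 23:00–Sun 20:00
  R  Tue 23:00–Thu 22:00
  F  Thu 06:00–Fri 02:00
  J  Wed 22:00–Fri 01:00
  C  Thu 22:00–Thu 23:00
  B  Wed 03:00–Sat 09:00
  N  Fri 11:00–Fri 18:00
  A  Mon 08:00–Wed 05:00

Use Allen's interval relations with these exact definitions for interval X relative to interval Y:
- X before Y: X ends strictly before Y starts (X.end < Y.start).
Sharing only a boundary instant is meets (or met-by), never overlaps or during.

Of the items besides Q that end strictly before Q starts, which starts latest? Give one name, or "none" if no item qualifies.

A

Target Q = [Thu 11:00, Fri 01:00].
A [Mon 08:00, Wed 05:00] → before → candidate.
B [Wed 03:00, Sat 09:00] → contains → excluded.
C [Thu 22:00, Thu 23:00] → during → excluded.
E [Fri 23:00, Sun 20:00] → after → excluded.
F [Thu 06:00, Fri 02:00] → contains → excluded.
J [Wed 22:00, Fri 01:00] → finished-by → excluded.
N [Fri 11:00, Fri 18:00] → after → excluded.
P [Thu 10:00, Sat 17:00] → contains → excluded.
R [Tue 23:00, Thu 22:00] → overlaps → excluded.
Among candidates, latest start is Mon 08:00 → A.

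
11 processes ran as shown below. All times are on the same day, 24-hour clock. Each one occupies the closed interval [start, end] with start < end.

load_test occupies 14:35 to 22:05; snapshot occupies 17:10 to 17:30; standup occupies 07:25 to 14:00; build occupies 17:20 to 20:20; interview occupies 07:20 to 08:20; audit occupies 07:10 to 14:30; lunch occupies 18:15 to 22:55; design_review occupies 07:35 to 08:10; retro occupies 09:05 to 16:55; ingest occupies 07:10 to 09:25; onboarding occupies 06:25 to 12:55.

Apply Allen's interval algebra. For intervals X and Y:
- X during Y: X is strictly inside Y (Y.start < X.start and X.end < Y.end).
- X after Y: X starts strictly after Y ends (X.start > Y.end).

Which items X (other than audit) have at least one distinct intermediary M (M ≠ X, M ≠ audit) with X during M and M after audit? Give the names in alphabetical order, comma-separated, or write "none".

build, snapshot

Target audit = [07:10, 14:30].
Intermediaries M with M after audit: build, load_test, lunch, snapshot.
Via build — items with X during build: none.
Via load_test — items with X during load_test: build, snapshot.
Via lunch — items with X during lunch: none.
Via snapshot — items with X during snapshot: none.
Union: build, snapshot.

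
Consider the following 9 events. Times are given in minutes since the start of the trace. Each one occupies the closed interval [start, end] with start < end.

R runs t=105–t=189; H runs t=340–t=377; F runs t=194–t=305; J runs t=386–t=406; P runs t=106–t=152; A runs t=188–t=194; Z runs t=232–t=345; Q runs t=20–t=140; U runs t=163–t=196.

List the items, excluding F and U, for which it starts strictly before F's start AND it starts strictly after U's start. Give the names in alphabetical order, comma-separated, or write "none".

A

Conditions: its start is strictly before F's start (X.start < t=194) AND its start is strictly after U's start (X.start > t=163).
A: start t=188 < t=194? ✓; start t=188 > t=163? ✓ → yes.
H: start t=340 < t=194? ✗; start t=340 > t=163? ✓ → no.
J: start t=386 < t=194? ✗; start t=386 > t=163? ✓ → no.
P: start t=106 < t=194? ✓; start t=106 > t=163? ✗ → no.
Q: start t=20 < t=194? ✓; start t=20 > t=163? ✗ → no.
R: start t=105 < t=194? ✓; start t=105 > t=163? ✗ → no.
Z: start t=232 < t=194? ✗; start t=232 > t=163? ✓ → no.
Result: A.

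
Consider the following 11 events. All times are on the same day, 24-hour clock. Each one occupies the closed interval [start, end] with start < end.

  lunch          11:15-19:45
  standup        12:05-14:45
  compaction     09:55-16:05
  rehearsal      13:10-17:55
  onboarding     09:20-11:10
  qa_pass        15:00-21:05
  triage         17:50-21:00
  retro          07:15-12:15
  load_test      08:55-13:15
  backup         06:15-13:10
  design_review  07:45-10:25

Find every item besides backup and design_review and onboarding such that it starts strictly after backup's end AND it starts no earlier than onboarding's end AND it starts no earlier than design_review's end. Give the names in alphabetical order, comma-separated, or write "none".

Conditions: its start is strictly after backup's end (X.start > 13:10) AND its start is no earlier than onboarding's end (X.start >= 11:10) AND its start is no earlier than design_review's end (X.start >= 10:25).
compaction: start 09:55 > 13:10? ✗; start 09:55 >= 11:10? ✗; start 09:55 >= 10:25? ✗ → no.
load_test: start 08:55 > 13:10? ✗; start 08:55 >= 11:10? ✗; start 08:55 >= 10:25? ✗ → no.
lunch: start 11:15 > 13:10? ✗; start 11:15 >= 11:10? ✓; start 11:15 >= 10:25? ✓ → no.
qa_pass: start 15:00 > 13:10? ✓; start 15:00 >= 11:10? ✓; start 15:00 >= 10:25? ✓ → yes.
rehearsal: start 13:10 > 13:10? ✗; start 13:10 >= 11:10? ✓; start 13:10 >= 10:25? ✓ → no.
retro: start 07:15 > 13:10? ✗; start 07:15 >= 11:10? ✗; start 07:15 >= 10:25? ✗ → no.
standup: start 12:05 > 13:10? ✗; start 12:05 >= 11:10? ✓; start 12:05 >= 10:25? ✓ → no.
triage: start 17:50 > 13:10? ✓; start 17:50 >= 11:10? ✓; start 17:50 >= 10:25? ✓ → yes.
Result: qa_pass, triage.

qa_pass, triage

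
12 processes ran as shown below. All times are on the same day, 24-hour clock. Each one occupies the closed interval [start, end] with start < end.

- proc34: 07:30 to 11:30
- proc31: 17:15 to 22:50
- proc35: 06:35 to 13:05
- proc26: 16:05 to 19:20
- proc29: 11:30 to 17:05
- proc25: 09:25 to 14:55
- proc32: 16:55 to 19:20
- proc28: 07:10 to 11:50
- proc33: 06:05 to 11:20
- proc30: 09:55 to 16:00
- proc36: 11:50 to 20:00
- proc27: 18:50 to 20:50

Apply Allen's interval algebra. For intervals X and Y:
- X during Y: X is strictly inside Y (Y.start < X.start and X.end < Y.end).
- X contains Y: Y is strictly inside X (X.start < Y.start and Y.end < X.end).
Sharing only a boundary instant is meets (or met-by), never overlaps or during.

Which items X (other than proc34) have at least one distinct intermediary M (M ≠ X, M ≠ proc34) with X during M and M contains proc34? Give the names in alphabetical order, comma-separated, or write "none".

proc28

Target proc34 = [07:30, 11:30].
Intermediaries M with M contains proc34: proc28, proc35.
Via proc28 — items with X during proc28: none.
Via proc35 — items with X during proc35: proc28.
Union: proc28.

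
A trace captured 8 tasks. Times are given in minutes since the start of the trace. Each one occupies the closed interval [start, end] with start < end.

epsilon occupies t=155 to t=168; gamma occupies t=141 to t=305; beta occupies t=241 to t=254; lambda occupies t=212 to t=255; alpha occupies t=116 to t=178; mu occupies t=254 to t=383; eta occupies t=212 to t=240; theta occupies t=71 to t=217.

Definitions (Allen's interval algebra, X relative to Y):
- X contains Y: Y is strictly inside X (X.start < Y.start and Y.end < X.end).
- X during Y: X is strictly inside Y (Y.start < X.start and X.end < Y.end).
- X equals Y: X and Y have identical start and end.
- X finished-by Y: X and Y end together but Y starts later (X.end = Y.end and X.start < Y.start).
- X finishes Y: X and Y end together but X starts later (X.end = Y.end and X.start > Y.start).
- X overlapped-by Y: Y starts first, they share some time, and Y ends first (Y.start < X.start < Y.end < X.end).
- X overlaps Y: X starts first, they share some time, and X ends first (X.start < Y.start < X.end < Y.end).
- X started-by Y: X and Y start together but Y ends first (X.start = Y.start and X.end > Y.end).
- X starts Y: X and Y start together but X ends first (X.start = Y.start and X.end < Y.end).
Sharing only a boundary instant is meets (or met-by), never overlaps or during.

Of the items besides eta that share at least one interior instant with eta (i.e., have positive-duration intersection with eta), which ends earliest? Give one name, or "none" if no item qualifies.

Target eta = [t=212, t=240].
alpha [t=116, t=178] → before → excluded.
beta [t=241, t=254] → after → excluded.
epsilon [t=155, t=168] → before → excluded.
gamma [t=141, t=305] → contains → candidate.
lambda [t=212, t=255] → started-by → candidate.
mu [t=254, t=383] → after → excluded.
theta [t=71, t=217] → overlaps → candidate.
Among candidates, earliest end is t=217 → theta.

theta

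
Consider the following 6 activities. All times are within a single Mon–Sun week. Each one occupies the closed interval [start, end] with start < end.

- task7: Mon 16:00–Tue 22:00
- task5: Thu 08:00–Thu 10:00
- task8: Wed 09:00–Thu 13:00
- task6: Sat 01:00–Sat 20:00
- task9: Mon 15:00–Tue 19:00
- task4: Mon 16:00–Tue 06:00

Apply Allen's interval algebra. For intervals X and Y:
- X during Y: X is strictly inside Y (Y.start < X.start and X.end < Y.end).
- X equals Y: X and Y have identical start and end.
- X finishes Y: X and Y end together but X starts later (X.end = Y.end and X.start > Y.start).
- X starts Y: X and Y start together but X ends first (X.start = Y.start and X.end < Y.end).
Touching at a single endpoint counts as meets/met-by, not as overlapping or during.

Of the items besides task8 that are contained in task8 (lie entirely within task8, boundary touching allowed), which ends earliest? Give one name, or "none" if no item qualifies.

task5

Target task8 = [Wed 09:00, Thu 13:00].
task4 [Mon 16:00, Tue 06:00] → before → excluded.
task5 [Thu 08:00, Thu 10:00] → during → candidate.
task6 [Sat 01:00, Sat 20:00] → after → excluded.
task7 [Mon 16:00, Tue 22:00] → before → excluded.
task9 [Mon 15:00, Tue 19:00] → before → excluded.
Among candidates, earliest end is Thu 10:00 → task5.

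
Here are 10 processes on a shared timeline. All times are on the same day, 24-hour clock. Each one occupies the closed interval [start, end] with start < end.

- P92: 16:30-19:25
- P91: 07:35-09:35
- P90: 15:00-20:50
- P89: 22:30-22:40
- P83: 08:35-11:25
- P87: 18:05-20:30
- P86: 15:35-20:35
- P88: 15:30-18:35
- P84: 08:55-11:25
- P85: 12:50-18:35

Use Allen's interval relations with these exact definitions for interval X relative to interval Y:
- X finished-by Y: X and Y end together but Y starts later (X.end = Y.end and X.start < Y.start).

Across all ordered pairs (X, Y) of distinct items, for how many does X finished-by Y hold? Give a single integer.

Checking all 90 ordered pairs for relation 'finished-by'; matching pairs in alphabetical order:
(P83, P84): P83 finished-by P84 ✓
(P85, P88): P85 finished-by P88 ✓
Count: 2.

2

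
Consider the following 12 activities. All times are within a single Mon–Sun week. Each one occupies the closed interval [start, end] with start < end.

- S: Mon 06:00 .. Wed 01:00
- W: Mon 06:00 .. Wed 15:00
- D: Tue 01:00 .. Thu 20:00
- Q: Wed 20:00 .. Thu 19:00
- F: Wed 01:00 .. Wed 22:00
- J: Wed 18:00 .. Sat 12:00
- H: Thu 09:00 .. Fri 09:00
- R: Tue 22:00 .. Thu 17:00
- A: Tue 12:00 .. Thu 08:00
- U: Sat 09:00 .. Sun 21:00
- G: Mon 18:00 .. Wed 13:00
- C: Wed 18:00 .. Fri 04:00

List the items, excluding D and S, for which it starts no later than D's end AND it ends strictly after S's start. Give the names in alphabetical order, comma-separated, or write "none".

Conditions: its start is no later than D's end (X.start <= Thu 20:00) AND its end is strictly after S's start (X.end > Mon 06:00).
A: start Tue 12:00 <= Thu 20:00? ✓; end Thu 08:00 > Mon 06:00? ✓ → yes.
C: start Wed 18:00 <= Thu 20:00? ✓; end Fri 04:00 > Mon 06:00? ✓ → yes.
F: start Wed 01:00 <= Thu 20:00? ✓; end Wed 22:00 > Mon 06:00? ✓ → yes.
G: start Mon 18:00 <= Thu 20:00? ✓; end Wed 13:00 > Mon 06:00? ✓ → yes.
H: start Thu 09:00 <= Thu 20:00? ✓; end Fri 09:00 > Mon 06:00? ✓ → yes.
J: start Wed 18:00 <= Thu 20:00? ✓; end Sat 12:00 > Mon 06:00? ✓ → yes.
Q: start Wed 20:00 <= Thu 20:00? ✓; end Thu 19:00 > Mon 06:00? ✓ → yes.
R: start Tue 22:00 <= Thu 20:00? ✓; end Thu 17:00 > Mon 06:00? ✓ → yes.
U: start Sat 09:00 <= Thu 20:00? ✗; end Sun 21:00 > Mon 06:00? ✓ → no.
W: start Mon 06:00 <= Thu 20:00? ✓; end Wed 15:00 > Mon 06:00? ✓ → yes.
Result: A, C, F, G, H, J, Q, R, W.

A, C, F, G, H, J, Q, R, W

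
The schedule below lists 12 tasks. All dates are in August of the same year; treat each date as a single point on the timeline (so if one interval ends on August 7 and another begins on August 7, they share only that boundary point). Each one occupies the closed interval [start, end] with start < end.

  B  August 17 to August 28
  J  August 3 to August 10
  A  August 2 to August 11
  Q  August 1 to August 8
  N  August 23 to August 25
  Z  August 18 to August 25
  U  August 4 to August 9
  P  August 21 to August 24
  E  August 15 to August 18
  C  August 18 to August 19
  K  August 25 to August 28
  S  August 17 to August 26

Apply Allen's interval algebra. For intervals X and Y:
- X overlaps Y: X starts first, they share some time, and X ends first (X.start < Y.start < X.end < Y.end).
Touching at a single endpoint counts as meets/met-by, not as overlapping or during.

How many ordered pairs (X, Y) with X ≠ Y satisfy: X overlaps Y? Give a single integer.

Checking all 132 ordered pairs for relation 'overlaps'; matching pairs in alphabetical order:
(E, B): E overlaps B ✓
(E, S): E overlaps S ✓
(P, N): P overlaps N ✓
(Q, A): Q overlaps A ✓
(Q, J): Q overlaps J ✓
(Q, U): Q overlaps U ✓
(S, K): S overlaps K ✓
Count: 7.

7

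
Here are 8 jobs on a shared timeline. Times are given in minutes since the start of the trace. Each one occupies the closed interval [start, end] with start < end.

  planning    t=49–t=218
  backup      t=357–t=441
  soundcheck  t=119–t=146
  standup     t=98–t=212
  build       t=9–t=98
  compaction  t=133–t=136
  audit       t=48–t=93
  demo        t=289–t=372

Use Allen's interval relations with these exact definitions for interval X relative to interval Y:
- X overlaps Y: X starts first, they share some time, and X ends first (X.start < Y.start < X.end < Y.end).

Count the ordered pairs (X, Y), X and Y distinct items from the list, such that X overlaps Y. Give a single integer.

3

Checking all 56 ordered pairs for relation 'overlaps'; matching pairs in alphabetical order:
(audit, planning): audit overlaps planning ✓
(build, planning): build overlaps planning ✓
(demo, backup): demo overlaps backup ✓
Count: 3.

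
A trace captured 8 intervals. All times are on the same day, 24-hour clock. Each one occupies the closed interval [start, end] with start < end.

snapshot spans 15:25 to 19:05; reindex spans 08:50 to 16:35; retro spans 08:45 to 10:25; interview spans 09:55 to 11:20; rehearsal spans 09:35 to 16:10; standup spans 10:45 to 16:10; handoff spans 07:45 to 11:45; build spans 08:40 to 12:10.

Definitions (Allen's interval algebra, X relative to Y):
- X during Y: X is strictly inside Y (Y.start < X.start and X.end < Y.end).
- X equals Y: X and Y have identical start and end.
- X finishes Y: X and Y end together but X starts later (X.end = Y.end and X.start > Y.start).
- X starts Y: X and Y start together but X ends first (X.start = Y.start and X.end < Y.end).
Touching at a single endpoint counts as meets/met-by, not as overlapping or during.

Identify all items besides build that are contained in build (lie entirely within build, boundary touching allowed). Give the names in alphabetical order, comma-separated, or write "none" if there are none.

interview, retro

Target build = [08:40, 12:10].
handoff [07:45, 11:45] → overlaps → no.
interview [09:55, 11:20] → during → yes.
rehearsal [09:35, 16:10] → overlapped-by → no.
reindex [08:50, 16:35] → overlapped-by → no.
retro [08:45, 10:25] → during → yes.
snapshot [15:25, 19:05] → after → no.
standup [10:45, 16:10] → overlapped-by → no.
Result: interview, retro.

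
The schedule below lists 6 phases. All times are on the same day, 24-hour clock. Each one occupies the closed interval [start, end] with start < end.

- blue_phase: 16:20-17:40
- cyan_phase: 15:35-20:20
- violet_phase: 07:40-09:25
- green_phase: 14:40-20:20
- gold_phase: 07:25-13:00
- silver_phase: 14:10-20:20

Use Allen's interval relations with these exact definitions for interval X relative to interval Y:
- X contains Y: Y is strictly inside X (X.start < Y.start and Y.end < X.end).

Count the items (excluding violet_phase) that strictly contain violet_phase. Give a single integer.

1

Target violet_phase = [07:40, 09:25].
blue_phase [16:20, 17:40] → after → no.
cyan_phase [15:35, 20:20] → after → no.
gold_phase [07:25, 13:00] → contains → counts.
green_phase [14:40, 20:20] → after → no.
silver_phase [14:10, 20:20] → after → no.
Total: 1.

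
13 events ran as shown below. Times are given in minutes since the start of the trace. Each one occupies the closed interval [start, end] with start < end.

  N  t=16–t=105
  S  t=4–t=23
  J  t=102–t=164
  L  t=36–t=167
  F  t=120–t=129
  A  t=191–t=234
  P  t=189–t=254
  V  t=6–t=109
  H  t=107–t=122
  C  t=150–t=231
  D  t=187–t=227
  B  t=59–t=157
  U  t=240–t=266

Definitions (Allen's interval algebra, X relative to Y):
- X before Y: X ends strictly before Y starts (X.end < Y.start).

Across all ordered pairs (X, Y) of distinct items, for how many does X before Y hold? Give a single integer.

Checking all 156 ordered pairs for relation 'before'; matching pairs in alphabetical order:
(A, U): A before U ✓
(B, A): B before A ✓
(B, D): B before D ✓
(B, P): B before P ✓
(B, U): B before U ✓
(C, U): C before U ✓
(D, U): D before U ✓
(F, A): F before A ✓
(F, C): F before C ✓
(F, D): F before D ✓
(F, P): F before P ✓
(F, U): F before U ✓
(H, A): H before A ✓
(H, C): H before C ✓
(H, D): H before D ✓
(H, P): H before P ✓
(H, U): H before U ✓
(J, A): J before A ✓
(J, D): J before D ✓
(J, P): J before P ✓
(J, U): J before U ✓
(L, A): L before A ✓
(L, D): L before D ✓
(L, P): L before P ✓
... plus 24 further pairs not listed.
Count: 48.

48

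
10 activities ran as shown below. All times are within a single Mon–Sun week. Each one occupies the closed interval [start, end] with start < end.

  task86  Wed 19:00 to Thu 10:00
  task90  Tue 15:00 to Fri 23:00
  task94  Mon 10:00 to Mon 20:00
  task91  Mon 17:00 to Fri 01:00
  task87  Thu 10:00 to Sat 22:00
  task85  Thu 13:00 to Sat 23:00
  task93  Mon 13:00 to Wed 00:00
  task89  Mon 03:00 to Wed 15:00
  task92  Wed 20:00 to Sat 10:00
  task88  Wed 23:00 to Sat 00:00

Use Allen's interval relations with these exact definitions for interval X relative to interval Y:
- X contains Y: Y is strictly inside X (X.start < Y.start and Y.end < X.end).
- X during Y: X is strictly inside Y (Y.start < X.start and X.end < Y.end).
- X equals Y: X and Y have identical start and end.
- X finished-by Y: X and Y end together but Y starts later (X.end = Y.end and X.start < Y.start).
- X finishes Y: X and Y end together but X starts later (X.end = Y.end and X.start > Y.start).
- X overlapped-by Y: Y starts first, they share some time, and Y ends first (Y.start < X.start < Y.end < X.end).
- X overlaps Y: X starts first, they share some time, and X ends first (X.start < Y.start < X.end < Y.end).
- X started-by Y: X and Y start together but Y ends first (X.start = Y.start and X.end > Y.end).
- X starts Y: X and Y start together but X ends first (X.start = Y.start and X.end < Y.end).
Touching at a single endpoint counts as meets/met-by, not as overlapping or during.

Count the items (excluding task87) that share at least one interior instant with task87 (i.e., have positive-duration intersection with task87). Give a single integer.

Target task87 = [Thu 10:00, Sat 22:00].
task85 [Thu 13:00, Sat 23:00] → overlapped-by → counts.
task86 [Wed 19:00, Thu 10:00] → meets → no.
task88 [Wed 23:00, Sat 00:00] → overlaps → counts.
task89 [Mon 03:00, Wed 15:00] → before → no.
task90 [Tue 15:00, Fri 23:00] → overlaps → counts.
task91 [Mon 17:00, Fri 01:00] → overlaps → counts.
task92 [Wed 20:00, Sat 10:00] → overlaps → counts.
task93 [Mon 13:00, Wed 00:00] → before → no.
task94 [Mon 10:00, Mon 20:00] → before → no.
Total: 5.

5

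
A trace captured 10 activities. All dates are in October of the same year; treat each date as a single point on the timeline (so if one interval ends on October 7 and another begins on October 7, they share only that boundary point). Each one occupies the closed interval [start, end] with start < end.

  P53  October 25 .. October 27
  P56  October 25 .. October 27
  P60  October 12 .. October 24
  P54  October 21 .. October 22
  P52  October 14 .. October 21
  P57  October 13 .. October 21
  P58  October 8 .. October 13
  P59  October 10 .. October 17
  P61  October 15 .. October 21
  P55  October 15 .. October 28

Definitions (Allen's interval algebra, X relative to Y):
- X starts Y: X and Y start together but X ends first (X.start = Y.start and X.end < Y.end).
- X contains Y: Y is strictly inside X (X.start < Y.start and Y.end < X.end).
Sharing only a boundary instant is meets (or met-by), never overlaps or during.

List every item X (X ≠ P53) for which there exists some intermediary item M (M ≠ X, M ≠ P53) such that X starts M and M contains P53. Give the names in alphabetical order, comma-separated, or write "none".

Target P53 = [October 25, October 27].
Intermediaries M with M contains P53: P55.
Via P55 — items with X starts P55: P61.
Union: P61.

P61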